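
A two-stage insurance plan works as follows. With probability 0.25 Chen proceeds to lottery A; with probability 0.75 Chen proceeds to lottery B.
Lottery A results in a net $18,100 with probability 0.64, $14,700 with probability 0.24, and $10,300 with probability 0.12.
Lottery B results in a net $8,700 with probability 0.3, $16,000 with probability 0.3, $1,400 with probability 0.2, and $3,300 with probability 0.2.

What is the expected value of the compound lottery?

EV(A) = 0.64 × 18100 + 0.24 × 14700 + 0.12 × 10300 = 11584 + 3528 + 1236 = 16348
EV(B) = 0.3 × 8700 + 0.3 × 16000 + 0.2 × 1400 + 0.2 × 3300 = 2610 + 4800 + 280 + 660 = 8350
Overall = 0.25 × 16348 + 0.75 × 8350 = 4087 + 6262.5 = 10349.5

$10,349.50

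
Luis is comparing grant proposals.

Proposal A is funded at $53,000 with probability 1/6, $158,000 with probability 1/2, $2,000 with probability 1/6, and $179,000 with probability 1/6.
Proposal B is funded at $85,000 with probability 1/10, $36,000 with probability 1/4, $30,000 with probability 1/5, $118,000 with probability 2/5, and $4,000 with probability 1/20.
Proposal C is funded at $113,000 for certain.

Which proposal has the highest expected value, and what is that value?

Proposal A = 1/6 × 53000 + 1/2 × 158000 + 1/6 × 2000 + 1/6 × 179000 = 8833.3333 + 79000 + 333.3333 + 29833.3333 = 118000
Proposal B = 1/10 × 85000 + 1/4 × 36000 + 1/5 × 30000 + 2/5 × 118000 + 1/20 × 4000 = 8500 + 9000 + 6000 + 47200 + 200 = 70900
Proposal C: 113000 (certain)

Proposal A ($118,000)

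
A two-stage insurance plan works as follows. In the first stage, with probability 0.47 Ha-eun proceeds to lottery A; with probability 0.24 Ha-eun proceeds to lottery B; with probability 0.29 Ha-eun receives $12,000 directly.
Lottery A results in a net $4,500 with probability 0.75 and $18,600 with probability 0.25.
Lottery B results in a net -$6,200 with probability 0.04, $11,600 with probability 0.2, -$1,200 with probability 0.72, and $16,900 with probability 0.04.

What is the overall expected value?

EV(A) = 0.75 × 4500 + 0.25 × 18600 = 3375 + 4650 = 8025
EV(B) = 0.04 × (-6200) + 0.2 × 11600 + 0.72 × (-1200) + 0.04 × 16900 = -248 + 2320 − 864 + 676 = 1884
Branch C: 12000 (certain)
Overall = 0.47 × 8025 + 0.24 × 1884 + 0.29 × 12000 = 3771.75 + 452.16 + 3480 = 7703.91

$7,703.91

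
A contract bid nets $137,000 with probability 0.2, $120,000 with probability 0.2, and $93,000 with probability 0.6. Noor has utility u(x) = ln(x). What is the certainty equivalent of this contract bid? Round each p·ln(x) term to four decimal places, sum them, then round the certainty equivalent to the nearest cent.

E[u] = 0.2·ln(137000) + 0.2·ln(120000) + 0.6·ln(93000) = 2.3655 + 2.3390 + 6.8642 = 11.5687
CE = e^11.5687 ≈ 105735.93

$105,735.93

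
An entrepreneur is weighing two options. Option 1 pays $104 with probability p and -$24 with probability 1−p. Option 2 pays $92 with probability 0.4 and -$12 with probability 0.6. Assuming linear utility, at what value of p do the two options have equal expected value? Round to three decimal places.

p = 0.419

EV(Option 2) = 0.4 × 92 + 0.6 × (-12) = 36.8 − 7.2 = 29.6
p·104 + (1−p)·(-24) = 29.6
128p − 24 = 29.6
p = (29.6 + 24) / 128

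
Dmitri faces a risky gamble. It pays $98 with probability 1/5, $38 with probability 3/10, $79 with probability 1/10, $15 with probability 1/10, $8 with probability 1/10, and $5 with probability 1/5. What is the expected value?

EV = 1/5 × 98 + 3/10 × 38 + 1/10 × 79 + 1/10 × 15 + 1/10 × 8 + 1/5 × 5 = 19.6 + 11.4 + 7.9 + 1.5 + 0.8 + 1 = 42.2

$42.20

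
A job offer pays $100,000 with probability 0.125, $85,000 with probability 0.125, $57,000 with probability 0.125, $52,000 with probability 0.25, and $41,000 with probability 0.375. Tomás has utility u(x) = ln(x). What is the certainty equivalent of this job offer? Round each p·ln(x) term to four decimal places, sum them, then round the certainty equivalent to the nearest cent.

$55,520.08

E[u] = 0.125·ln(100000) + 0.125·ln(85000) + 0.125·ln(57000) + 0.25·ln(52000) + 0.375·ln(41000) = 1.4391 + 1.4188 + 1.3689 + 2.7147 + 3.9830 = 10.9245
CE = e^10.9245 ≈ 55520.08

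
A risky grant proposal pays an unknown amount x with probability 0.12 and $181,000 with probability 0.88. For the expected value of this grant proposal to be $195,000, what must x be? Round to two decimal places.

0.12·x + 0.88·181000 = 195000
0.12·x = 195000 − 159280 = 35720
x = 35720 / 0.12 = 297666.6667

x = $297,666.67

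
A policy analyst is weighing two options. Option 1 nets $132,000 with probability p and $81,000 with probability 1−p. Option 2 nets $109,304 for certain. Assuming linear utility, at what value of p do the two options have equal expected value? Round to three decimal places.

p·132000 + (1−p)·81000 = 109304
51000p + 81000 = 109304
p = (109304 − 81000) / 51000

p = 0.555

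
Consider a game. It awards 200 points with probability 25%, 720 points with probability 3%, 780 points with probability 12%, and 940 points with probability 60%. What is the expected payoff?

EV = 0.25 × 200 + 0.03 × 720 + 0.12 × 780 + 0.6 × 940 = 50 + 21.6 + 93.6 + 564 = 729.2

729.2 points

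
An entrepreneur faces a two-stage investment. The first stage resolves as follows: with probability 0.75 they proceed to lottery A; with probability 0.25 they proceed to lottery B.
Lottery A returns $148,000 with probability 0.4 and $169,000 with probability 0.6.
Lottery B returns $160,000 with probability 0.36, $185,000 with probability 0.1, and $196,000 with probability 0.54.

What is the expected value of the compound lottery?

EV(A) = 0.4 × 148000 + 0.6 × 169000 = 59200 + 101400 = 160600
EV(B) = 0.36 × 160000 + 0.1 × 185000 + 0.54 × 196000 = 57600 + 18500 + 105840 = 181940
Overall = 0.75 × 160600 + 0.25 × 181940 = 120450 + 45485 = 165935

$165,935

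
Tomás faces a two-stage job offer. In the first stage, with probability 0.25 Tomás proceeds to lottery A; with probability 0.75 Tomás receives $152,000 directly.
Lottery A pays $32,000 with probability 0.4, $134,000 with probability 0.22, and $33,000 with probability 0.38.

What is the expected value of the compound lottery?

EV(A) = 0.4 × 32000 + 0.22 × 134000 + 0.38 × 33000 = 12800 + 29480 + 12540 = 54820
Branch B: 152000 (certain)
Overall = 0.25 × 54820 + 0.75 × 152000 = 13705 + 114000 = 127705

$127,705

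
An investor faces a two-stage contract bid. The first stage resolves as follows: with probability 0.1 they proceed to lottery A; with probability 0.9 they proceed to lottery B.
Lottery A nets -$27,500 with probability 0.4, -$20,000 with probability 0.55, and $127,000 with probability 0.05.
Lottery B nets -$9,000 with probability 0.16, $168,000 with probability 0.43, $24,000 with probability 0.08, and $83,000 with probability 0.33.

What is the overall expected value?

$88,534

EV(A) = 0.4 × (-27500) + 0.55 × (-20000) + 0.05 × 127000 = -11000 − 11000 + 6350 = -15650
EV(B) = 0.16 × (-9000) + 0.43 × 168000 + 0.08 × 24000 + 0.33 × 83000 = -1440 + 72240 + 1920 + 27390 = 100110
Overall = 0.1 × (-15650) + 0.9 × 100110 = -1565 + 90099 = 88534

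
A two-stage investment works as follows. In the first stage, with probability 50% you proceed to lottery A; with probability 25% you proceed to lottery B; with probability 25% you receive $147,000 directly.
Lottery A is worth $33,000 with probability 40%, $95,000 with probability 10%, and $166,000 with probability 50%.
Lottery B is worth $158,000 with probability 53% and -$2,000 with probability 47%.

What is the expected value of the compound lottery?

EV(A) = 0.4 × 33000 + 0.1 × 95000 + 0.5 × 166000 = 13200 + 9500 + 83000 = 105700
EV(B) = 0.53 × 158000 + 0.47 × (-2000) = 83740 − 940 = 82800
Branch C: 147000 (certain)
Overall = 0.5 × 105700 + 0.25 × 82800 + 0.25 × 147000 = 52850 + 20700 + 36750 = 110300

$110,300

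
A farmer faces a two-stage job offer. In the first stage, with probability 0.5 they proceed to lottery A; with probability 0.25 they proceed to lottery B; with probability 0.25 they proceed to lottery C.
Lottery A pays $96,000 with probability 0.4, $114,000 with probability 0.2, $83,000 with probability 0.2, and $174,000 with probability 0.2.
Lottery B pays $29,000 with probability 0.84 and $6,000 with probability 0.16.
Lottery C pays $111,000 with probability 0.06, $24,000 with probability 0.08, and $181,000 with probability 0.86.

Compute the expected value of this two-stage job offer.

EV(A) = 0.4 × 96000 + 0.2 × 114000 + 0.2 × 83000 + 0.2 × 174000 = 38400 + 22800 + 16600 + 34800 = 112600
EV(B) = 0.84 × 29000 + 0.16 × 6000 = 24360 + 960 = 25320
EV(C) = 0.06 × 111000 + 0.08 × 24000 + 0.86 × 181000 = 6660 + 1920 + 155660 = 164240
Overall = 0.5 × 112600 + 0.25 × 25320 + 0.25 × 164240 = 56300 + 6330 + 41060 = 103690

$103,690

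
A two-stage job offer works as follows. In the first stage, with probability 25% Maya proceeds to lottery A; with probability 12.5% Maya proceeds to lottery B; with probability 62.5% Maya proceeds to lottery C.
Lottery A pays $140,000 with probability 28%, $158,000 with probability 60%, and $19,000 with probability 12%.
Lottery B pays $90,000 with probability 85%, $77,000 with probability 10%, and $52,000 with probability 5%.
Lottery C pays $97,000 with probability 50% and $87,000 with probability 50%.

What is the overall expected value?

EV(A) = 0.28 × 140000 + 0.6 × 158000 + 0.12 × 19000 = 39200 + 94800 + 2280 = 136280
EV(B) = 0.85 × 90000 + 0.1 × 77000 + 0.05 × 52000 = 76500 + 7700 + 2600 = 86800
EV(C) = 0.5 × 97000 + 0.5 × 87000 = 48500 + 43500 = 92000
Overall = 0.25 × 136280 + 0.125 × 86800 + 0.625 × 92000 = 34070 + 10850 + 57500 = 102420

$102,420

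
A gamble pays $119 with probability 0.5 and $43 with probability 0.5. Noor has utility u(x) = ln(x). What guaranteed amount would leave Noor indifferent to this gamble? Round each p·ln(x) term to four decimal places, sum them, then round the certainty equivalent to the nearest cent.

E[u] = 0.5·ln(119) + 0.5·ln(43) = 2.3896 + 1.8806 = 4.2702
CE = e^4.2702 ≈ 71.54

$71.54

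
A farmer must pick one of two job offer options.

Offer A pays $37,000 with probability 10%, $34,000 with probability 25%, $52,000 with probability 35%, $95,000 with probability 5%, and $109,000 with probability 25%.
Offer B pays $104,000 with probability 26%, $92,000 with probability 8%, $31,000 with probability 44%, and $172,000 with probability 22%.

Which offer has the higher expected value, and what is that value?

Offer B ($85,880)

Offer A = 0.1 × 37000 + 0.25 × 34000 + 0.35 × 52000 + 0.05 × 95000 + 0.25 × 109000 = 3700 + 8500 + 18200 + 4750 + 27250 = 62400
Offer B = 0.26 × 104000 + 0.08 × 92000 + 0.44 × 31000 + 0.22 × 172000 = 27040 + 7360 + 13640 + 37840 = 85880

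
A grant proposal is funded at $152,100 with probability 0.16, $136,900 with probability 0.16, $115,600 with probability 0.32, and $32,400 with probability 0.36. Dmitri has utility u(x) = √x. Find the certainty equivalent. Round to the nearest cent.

$87,143.04

E[u] = 0.16·√152100 + 0.16·√136900 + 0.32·√115600 + 0.36·√32400 = 0.16·390 + 0.16·370 + 0.32·340 + 0.36·180 = 295.2
CE = (295.2)² = 87143.04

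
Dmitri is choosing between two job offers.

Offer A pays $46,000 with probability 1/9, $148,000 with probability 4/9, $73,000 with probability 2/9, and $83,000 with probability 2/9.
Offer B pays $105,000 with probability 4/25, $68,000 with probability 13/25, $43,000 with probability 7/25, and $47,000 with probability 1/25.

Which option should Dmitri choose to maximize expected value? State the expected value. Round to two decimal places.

Offer A ($105,555.56)

Offer A = 1/9 × 46000 + 4/9 × 148000 + 2/9 × 73000 + 2/9 × 83000 = 5111.1111 + 65777.7778 + 16222.2222 + 18444.4444 = 105555.5556
Offer B = 4/25 × 105000 + 13/25 × 68000 + 7/25 × 43000 + 1/25 × 47000 = 16800 + 35360 + 12040 + 1880 = 66080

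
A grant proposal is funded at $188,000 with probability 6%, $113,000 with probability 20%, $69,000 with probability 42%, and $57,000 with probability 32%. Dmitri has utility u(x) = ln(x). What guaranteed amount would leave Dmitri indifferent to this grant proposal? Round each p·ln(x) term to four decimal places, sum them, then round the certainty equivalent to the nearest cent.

$76,084.51

E[u] = 0.06·ln(188000) + 0.2·ln(113000) + 0.42·ln(69000) + 0.32·ln(57000) = 0.7287 + 2.3270 + 4.6796 + 3.5043 = 11.2396
CE = e^11.2396 ≈ 76084.51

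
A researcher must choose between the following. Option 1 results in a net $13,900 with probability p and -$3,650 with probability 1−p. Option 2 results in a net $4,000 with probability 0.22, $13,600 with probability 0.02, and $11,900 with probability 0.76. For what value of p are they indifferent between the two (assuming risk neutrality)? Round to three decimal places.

p = 0.789

EV(Option 2) = 0.22 × 4000 + 0.02 × 13600 + 0.76 × 11900 = 880 + 272 + 9044 = 10196
p·13900 + (1−p)·(-3650) = 10196
17550p − 3650 = 10196
p = (10196 + 3650) / 17550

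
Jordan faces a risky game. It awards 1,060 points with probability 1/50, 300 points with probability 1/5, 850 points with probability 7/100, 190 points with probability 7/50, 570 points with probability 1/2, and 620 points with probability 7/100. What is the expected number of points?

EV = 1/50 × 1060 + 1/5 × 300 + 7/100 × 850 + 7/50 × 190 + 1/2 × 570 + 7/100 × 620 = 21.2 + 60 + 59.5 + 26.6 + 285 + 43.4 = 495.7

495.7 points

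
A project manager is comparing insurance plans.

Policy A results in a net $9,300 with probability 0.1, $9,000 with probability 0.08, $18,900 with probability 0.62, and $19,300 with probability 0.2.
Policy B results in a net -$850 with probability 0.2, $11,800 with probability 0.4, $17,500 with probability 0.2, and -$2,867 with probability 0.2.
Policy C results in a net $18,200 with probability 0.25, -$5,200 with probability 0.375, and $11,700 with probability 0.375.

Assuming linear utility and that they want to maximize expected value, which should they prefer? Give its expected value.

Policy A = 0.1 × 9300 + 0.08 × 9000 + 0.62 × 18900 + 0.2 × 19300 = 930 + 720 + 11718 + 3860 = 17228
Policy B = 0.2 × (-850) + 0.4 × 11800 + 0.2 × 17500 + 0.2 × (-2867) = -170 + 4720 + 3500 − 573.4 = 7476.6
Policy C = 0.25 × 18200 + 0.375 × (-5200) + 0.375 × 11700 = 4550 − 1950 + 4387.5 = 6987.5

Policy A ($17,228)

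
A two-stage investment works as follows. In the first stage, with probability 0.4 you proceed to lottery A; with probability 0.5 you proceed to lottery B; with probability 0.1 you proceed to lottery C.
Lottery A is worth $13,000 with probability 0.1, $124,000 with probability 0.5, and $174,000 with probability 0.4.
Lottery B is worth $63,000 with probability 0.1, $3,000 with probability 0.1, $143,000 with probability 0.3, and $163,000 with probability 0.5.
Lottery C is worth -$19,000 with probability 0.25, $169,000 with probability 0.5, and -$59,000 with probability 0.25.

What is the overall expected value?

$125,160

EV(A) = 0.1 × 13000 + 0.5 × 124000 + 0.4 × 174000 = 1300 + 62000 + 69600 = 132900
EV(B) = 0.1 × 63000 + 0.1 × 3000 + 0.3 × 143000 + 0.5 × 163000 = 6300 + 300 + 42900 + 81500 = 131000
EV(C) = 0.25 × (-19000) + 0.5 × 169000 + 0.25 × (-59000) = -4750 + 84500 − 14750 = 65000
Overall = 0.4 × 132900 + 0.5 × 131000 + 0.1 × 65000 = 53160 + 65500 + 6500 = 125160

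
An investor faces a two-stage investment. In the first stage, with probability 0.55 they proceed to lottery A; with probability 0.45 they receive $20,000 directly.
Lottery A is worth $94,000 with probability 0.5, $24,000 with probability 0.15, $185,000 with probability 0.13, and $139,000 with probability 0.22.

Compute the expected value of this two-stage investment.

$66,876.50

EV(A) = 0.5 × 94000 + 0.15 × 24000 + 0.13 × 185000 + 0.22 × 139000 = 47000 + 3600 + 24050 + 30580 = 105230
Branch B: 20000 (certain)
Overall = 0.55 × 105230 + 0.45 × 20000 = 57876.5 + 9000 = 66876.5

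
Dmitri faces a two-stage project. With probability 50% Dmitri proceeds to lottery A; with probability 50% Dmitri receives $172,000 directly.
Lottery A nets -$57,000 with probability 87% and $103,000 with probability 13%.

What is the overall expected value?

$67,900

EV(A) = 0.87 × (-57000) + 0.13 × 103000 = -49590 + 13390 = -36200
Branch B: 172000 (certain)
Overall = 0.5 × (-36200) + 0.5 × 172000 = -18100 + 86000 = 67900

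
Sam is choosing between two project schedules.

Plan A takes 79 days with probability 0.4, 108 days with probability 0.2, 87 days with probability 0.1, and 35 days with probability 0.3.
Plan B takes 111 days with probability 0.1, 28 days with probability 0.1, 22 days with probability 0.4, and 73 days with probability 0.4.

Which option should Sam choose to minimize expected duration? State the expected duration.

Plan A = 0.4 × 79 + 0.2 × 108 + 0.1 × 87 + 0.3 × 35 = 31.6 + 21.6 + 8.7 + 10.5 = 72.4
Plan B = 0.1 × 111 + 0.1 × 28 + 0.4 × 22 + 0.4 × 73 = 11.1 + 2.8 + 8.8 + 29.2 = 51.9

Plan B (51.9 days)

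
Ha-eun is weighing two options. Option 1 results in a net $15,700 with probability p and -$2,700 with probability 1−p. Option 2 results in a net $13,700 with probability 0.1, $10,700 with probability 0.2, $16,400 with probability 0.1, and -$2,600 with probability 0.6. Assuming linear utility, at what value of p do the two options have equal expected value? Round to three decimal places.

p = 0.342

EV(Option 2) = 0.1 × 13700 + 0.2 × 10700 + 0.1 × 16400 + 0.6 × (-2600) = 1370 + 2140 + 1640 − 1560 = 3590
p·15700 + (1−p)·(-2700) = 3590
18400p − 2700 = 3590
p = (3590 + 2700) / 18400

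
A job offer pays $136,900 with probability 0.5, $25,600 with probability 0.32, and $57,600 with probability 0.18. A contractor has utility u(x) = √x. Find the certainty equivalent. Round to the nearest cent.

E[u] = 0.5·√136900 + 0.32·√25600 + 0.18·√57600 = 0.5·370 + 0.32·160 + 0.18·240 = 279.4
CE = (279.4)² = 78064.36

$78,064.36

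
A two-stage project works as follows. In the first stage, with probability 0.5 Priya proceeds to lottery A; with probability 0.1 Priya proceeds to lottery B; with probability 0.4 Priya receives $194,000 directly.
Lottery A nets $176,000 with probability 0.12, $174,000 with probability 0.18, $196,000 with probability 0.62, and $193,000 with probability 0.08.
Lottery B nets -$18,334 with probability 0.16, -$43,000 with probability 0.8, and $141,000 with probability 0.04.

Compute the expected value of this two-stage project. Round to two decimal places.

$169,130.66

EV(A) = 0.12 × 176000 + 0.18 × 174000 + 0.62 × 196000 + 0.08 × 193000 = 21120 + 31320 + 121520 + 15440 = 189400
EV(B) = 0.16 × (-18334) + 0.8 × (-43000) + 0.04 × 141000 = -2933.44 − 34400 + 5640 = -31693.44
Branch C: 194000 (certain)
Overall = 0.5 × 189400 + 0.1 × (-31693.44) + 0.4 × 194000 = 94700 − 3169.344 + 77600 = 169130.656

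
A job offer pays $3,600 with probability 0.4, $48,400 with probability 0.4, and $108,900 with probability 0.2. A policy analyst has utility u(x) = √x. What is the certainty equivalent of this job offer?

$31,684

E[u] = 0.4·√3600 + 0.4·√48400 + 0.2·√108900 = 0.4·60 + 0.4·220 + 0.2·330 = 178
CE = (178)² = 31684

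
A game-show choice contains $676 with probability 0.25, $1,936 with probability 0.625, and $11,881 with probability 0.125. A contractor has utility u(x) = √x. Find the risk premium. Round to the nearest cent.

$595.98

E[u] = 0.25·√676 + 0.625·√1936 + 0.125·√11881 = 0.25·26 + 0.625·44 + 0.125·109 = 47.625
CE = (47.625)² = 2268.140625
Risk premium = EV − CE = 2864.125 − 2268.140625 = 595.984375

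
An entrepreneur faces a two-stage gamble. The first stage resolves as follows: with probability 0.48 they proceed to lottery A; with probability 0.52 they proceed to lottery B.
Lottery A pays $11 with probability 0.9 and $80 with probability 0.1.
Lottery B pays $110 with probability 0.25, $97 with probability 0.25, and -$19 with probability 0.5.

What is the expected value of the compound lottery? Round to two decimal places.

$30.56

EV(A) = 0.9 × 11 + 0.1 × 80 = 9.9 + 8 = 17.9
EV(B) = 0.25 × 110 + 0.25 × 97 + 0.5 × (-19) = 27.5 + 24.25 − 9.5 = 42.25
Overall = 0.48 × 17.9 + 0.52 × 42.25 = 8.592 + 21.97 = 30.562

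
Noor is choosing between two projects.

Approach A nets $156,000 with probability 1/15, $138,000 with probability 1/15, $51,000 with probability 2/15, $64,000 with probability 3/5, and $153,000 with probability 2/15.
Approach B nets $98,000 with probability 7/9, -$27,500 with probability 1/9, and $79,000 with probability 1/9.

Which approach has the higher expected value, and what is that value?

Approach A = 1/15 × 156000 + 1/15 × 138000 + 2/15 × 51000 + 3/5 × 64000 + 2/15 × 153000 = 10400 + 9200 + 6800 + 38400 + 20400 = 85200
Approach B = 7/9 × 98000 + 1/9 × (-27500) + 1/9 × 79000 = 76222.2222 − 3055.5556 + 8777.7778 = 81944.4444

Approach A ($85,200)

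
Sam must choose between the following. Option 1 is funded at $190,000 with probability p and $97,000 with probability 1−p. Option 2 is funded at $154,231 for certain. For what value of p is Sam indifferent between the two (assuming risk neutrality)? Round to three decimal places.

p = 0.615

p·190000 + (1−p)·97000 = 154231
93000p + 97000 = 154231
p = (154231 − 97000) / 93000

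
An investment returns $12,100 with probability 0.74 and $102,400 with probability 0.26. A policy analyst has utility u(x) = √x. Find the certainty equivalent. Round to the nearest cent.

E[u] = 0.74·√12100 + 0.26·√102400 = 0.74·110 + 0.26·320 = 164.6
CE = (164.6)² = 27093.16

$27,093.16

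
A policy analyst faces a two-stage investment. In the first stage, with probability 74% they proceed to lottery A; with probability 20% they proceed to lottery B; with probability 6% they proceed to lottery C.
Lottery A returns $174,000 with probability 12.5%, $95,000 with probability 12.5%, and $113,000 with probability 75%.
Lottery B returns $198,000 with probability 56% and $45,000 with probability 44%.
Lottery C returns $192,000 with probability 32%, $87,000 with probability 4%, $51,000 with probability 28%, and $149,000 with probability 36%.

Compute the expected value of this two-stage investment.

EV(A) = 0.125 × 174000 + 0.125 × 95000 + 0.75 × 113000 = 21750 + 11875 + 84750 = 118375
EV(B) = 0.56 × 198000 + 0.44 × 45000 = 110880 + 19800 = 130680
EV(C) = 0.32 × 192000 + 0.04 × 87000 + 0.28 × 51000 + 0.36 × 149000 = 61440 + 3480 + 14280 + 53640 = 132840
Overall = 0.74 × 118375 + 0.2 × 130680 + 0.06 × 132840 = 87597.5 + 26136 + 7970.4 = 121703.9

$121,703.90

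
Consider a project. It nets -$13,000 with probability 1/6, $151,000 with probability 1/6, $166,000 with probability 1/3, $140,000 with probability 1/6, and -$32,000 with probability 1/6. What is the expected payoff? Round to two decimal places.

EV = 1/6 × (-13000) + 1/6 × 151000 + 1/3 × 166000 + 1/6 × 140000 + 1/6 × (-32000) = -2166.6667 + 25166.6667 + 55333.3333 + 23333.3333 − 5333.3333 = 96333.3333

$96,333.33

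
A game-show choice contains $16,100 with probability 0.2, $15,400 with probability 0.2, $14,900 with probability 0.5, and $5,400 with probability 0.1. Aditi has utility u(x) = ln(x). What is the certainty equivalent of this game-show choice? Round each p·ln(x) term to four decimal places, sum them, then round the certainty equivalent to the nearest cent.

E[u] = 0.2·ln(16100) + 0.2·ln(15400) + 0.5·ln(14900) + 0.1·ln(5400) = 1.9373 + 1.9284 + 4.8046 + 0.8594 = 9.5297
CE = e^9.5297 ≈ 13762.46

$13,762.46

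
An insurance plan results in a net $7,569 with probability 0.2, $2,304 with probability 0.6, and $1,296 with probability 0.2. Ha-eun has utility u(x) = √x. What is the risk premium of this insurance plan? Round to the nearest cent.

E[u] = 0.2·√7569 + 0.6·√2304 + 0.2·√1296 = 0.2·87 + 0.6·48 + 0.2·36 = 53.4
CE = (53.4)² = 2851.56
Risk premium = EV − CE = 3155.4 − 2851.56 = 303.84

$303.84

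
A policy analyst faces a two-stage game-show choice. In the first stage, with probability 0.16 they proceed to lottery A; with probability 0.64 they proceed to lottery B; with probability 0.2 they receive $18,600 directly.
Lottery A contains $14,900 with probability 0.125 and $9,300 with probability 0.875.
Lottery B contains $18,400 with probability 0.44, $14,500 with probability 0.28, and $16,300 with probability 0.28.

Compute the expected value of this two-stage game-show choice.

EV(A) = 0.125 × 14900 + 0.875 × 9300 = 1862.5 + 8137.5 = 10000
EV(B) = 0.44 × 18400 + 0.28 × 14500 + 0.28 × 16300 = 8096 + 4060 + 4564 = 16720
Branch C: 18600 (certain)
Overall = 0.16 × 10000 + 0.64 × 16720 + 0.2 × 18600 = 1600 + 10700.8 + 3720 = 16020.8

$16,020.80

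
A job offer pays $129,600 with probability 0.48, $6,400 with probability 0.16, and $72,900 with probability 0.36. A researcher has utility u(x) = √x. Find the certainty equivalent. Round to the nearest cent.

$79,975.84

E[u] = 0.48·√129600 + 0.16·√6400 + 0.36·√72900 = 0.48·360 + 0.16·80 + 0.36·270 = 282.8
CE = (282.8)² = 79975.84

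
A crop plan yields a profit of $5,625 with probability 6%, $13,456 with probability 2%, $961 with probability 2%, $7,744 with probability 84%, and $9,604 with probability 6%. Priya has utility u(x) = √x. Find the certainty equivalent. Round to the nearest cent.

E[u] = 0.06·√5625 + 0.02·√13456 + 0.02·√961 + 0.84·√7744 + 0.06·√9604 = 0.06·75 + 0.02·116 + 0.02·31 + 0.84·88 + 0.06·98 = 87.24
CE = (87.24)² = 7610.8176

$7,610.82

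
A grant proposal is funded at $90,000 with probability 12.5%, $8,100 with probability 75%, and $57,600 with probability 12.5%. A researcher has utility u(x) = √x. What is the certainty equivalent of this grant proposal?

E[u] = 0.125·√90000 + 0.75·√8100 + 0.125·√57600 = 0.125·300 + 0.75·90 + 0.125·240 = 135
CE = (135)² = 18225

$18,225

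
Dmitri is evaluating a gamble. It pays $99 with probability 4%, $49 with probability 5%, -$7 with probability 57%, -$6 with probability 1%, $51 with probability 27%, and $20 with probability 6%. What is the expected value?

$17.33

EV = 0.04 × 99 + 0.05 × 49 + 0.57 × (-7) + 0.01 × (-6) + 0.27 × 51 + 0.06 × 20 = 3.96 + 2.45 − 3.99 − 0.06 + 13.77 + 1.2 = 17.33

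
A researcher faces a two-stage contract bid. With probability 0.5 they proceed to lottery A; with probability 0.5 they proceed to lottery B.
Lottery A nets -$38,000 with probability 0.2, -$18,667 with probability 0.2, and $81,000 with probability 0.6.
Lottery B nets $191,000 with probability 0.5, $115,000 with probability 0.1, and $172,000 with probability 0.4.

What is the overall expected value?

$106,533.30

EV(A) = 0.2 × (-38000) + 0.2 × (-18667) + 0.6 × 81000 = -7600 − 3733.4 + 48600 = 37266.6
EV(B) = 0.5 × 191000 + 0.1 × 115000 + 0.4 × 172000 = 95500 + 11500 + 68800 = 175800
Overall = 0.5 × 37266.6 + 0.5 × 175800 = 18633.3 + 87900 = 106533.3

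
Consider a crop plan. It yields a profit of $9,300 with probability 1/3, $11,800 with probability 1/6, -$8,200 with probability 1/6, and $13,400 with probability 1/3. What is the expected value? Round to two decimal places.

EV = 1/3 × 9300 + 1/6 × 11800 + 1/6 × (-8200) + 1/3 × 13400 = 3100 + 1966.6667 − 1366.6667 + 4466.6667 = 8166.6667

$8,166.67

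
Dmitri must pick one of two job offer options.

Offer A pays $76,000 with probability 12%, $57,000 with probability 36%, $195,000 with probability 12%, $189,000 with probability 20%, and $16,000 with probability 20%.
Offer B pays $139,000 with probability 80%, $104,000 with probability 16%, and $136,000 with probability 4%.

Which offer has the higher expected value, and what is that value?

Offer B ($133,280)

Offer A = 0.12 × 76000 + 0.36 × 57000 + 0.12 × 195000 + 0.2 × 189000 + 0.2 × 16000 = 9120 + 20520 + 23400 + 37800 + 3200 = 94040
Offer B = 0.8 × 139000 + 0.16 × 104000 + 0.04 × 136000 = 111200 + 16640 + 5440 = 133280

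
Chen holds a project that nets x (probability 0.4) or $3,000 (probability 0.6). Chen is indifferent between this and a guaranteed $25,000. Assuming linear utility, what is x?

x = $58,000

0.4·x + 0.6·3000 = 25000
0.4·x = 25000 − 1800 = 23200
x = 23200 / 0.4 = 58000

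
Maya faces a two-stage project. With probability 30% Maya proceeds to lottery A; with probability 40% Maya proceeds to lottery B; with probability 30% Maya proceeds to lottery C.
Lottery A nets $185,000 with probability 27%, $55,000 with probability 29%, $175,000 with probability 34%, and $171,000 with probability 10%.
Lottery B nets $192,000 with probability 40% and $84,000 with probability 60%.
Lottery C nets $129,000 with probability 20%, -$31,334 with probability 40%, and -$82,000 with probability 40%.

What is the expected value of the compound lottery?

$87,769.92

EV(A) = 0.27 × 185000 + 0.29 × 55000 + 0.34 × 175000 + 0.1 × 171000 = 49950 + 15950 + 59500 + 17100 = 142500
EV(B) = 0.4 × 192000 + 0.6 × 84000 = 76800 + 50400 = 127200
EV(C) = 0.2 × 129000 + 0.4 × (-31334) + 0.4 × (-82000) = 25800 − 12533.6 − 32800 = -19533.6
Overall = 0.3 × 142500 + 0.4 × 127200 + 0.3 × (-19533.6) = 42750 + 50880 − 5860.08 = 87769.92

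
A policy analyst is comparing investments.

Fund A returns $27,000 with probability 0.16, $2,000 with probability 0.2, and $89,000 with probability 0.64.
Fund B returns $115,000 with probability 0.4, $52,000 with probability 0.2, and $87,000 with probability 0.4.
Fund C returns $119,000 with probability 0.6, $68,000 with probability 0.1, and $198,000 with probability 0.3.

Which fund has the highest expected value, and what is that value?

Fund A = 0.16 × 27000 + 0.2 × 2000 + 0.64 × 89000 = 4320 + 400 + 56960 = 61680
Fund B = 0.4 × 115000 + 0.2 × 52000 + 0.4 × 87000 = 46000 + 10400 + 34800 = 91200
Fund C = 0.6 × 119000 + 0.1 × 68000 + 0.3 × 198000 = 71400 + 6800 + 59400 = 137600

Fund C ($137,600)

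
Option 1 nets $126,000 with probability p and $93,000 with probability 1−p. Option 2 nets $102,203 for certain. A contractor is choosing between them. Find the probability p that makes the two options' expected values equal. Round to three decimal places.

p = 0.279

p·126000 + (1−p)·93000 = 102203
33000p + 93000 = 102203
p = (102203 − 93000) / 33000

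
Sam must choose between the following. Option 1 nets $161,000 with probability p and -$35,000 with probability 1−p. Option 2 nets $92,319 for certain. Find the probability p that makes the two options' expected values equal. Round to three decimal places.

p = 0.650

p·161000 + (1−p)·(-35000) = 92319
196000p − 35000 = 92319
p = (92319 + 35000) / 196000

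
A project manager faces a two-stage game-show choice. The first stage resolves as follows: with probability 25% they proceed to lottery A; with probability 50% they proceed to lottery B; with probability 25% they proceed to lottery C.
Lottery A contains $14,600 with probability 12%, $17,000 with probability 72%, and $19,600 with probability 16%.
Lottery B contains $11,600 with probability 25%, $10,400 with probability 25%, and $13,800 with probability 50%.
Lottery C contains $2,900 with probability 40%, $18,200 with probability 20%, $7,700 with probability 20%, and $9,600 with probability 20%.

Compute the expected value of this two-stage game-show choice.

EV(A) = 0.12 × 14600 + 0.72 × 17000 + 0.16 × 19600 = 1752 + 12240 + 3136 = 17128
EV(B) = 0.25 × 11600 + 0.25 × 10400 + 0.5 × 13800 = 2900 + 2600 + 6900 = 12400
EV(C) = 0.4 × 2900 + 0.2 × 18200 + 0.2 × 7700 + 0.2 × 9600 = 1160 + 3640 + 1540 + 1920 = 8260
Overall = 0.25 × 17128 + 0.5 × 12400 + 0.25 × 8260 = 4282 + 6200 + 2065 = 12547

$12,547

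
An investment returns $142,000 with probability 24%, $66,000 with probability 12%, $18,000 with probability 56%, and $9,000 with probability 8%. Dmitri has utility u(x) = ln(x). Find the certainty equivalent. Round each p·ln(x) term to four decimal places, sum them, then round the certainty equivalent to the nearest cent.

$32,676.13

E[u] = 0.24·ln(142000) + 0.12·ln(66000) + 0.56·ln(18000) + 0.08·ln(9000) = 2.8473 + 1.3317 + 5.4870 + 0.7284 = 10.3944
CE = e^10.3944 ≈ 32676.13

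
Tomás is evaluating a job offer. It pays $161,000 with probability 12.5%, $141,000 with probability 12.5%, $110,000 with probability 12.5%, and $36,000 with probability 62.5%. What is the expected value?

$74,000

EV = 0.125 × 161000 + 0.125 × 141000 + 0.125 × 110000 + 0.625 × 36000 = 20125 + 17625 + 13750 + 22500 = 74000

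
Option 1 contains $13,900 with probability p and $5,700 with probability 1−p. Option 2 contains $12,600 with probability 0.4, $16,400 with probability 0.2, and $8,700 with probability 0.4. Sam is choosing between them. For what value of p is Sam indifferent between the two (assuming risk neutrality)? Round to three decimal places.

p = 0.744

EV(Option 2) = 0.4 × 12600 + 0.2 × 16400 + 0.4 × 8700 = 5040 + 3280 + 3480 = 11800
p·13900 + (1−p)·5700 = 11800
8200p + 5700 = 11800
p = (11800 − 5700) / 8200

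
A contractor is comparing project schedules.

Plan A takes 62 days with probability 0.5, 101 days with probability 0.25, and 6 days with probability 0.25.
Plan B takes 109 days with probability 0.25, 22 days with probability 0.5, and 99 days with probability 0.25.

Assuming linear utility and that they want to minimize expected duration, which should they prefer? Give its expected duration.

Plan A (57.75 days)

Plan A = 0.5 × 62 + 0.25 × 101 + 0.25 × 6 = 31 + 25.25 + 1.5 = 57.75
Plan B = 0.25 × 109 + 0.5 × 22 + 0.25 × 99 = 27.25 + 11 + 24.75 = 63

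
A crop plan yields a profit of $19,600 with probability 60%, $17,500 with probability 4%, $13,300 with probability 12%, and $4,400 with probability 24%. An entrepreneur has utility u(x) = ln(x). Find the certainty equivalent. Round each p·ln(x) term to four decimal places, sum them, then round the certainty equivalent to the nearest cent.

E[u] = 0.6·ln(19600) + 0.04·ln(17500) + 0.12·ln(13300) + 0.24·ln(4400) = 5.9300 + 0.3908 + 1.1395 + 2.0134 = 9.4737
CE = e^9.4737 ≈ 13012.95

$13,012.95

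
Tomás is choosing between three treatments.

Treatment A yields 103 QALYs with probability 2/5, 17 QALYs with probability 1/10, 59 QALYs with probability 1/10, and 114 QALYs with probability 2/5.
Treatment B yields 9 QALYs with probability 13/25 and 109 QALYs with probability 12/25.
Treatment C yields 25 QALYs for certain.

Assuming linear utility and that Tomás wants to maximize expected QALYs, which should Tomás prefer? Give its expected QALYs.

Treatment A = 2/5 × 103 + 1/10 × 17 + 1/10 × 59 + 2/5 × 114 = 41.2 + 1.7 + 5.9 + 45.6 = 94.4
Treatment B = 13/25 × 9 + 12/25 × 109 = 4.68 + 52.32 = 57
Treatment C: 25 (certain)

Treatment A (94.4 QALYs)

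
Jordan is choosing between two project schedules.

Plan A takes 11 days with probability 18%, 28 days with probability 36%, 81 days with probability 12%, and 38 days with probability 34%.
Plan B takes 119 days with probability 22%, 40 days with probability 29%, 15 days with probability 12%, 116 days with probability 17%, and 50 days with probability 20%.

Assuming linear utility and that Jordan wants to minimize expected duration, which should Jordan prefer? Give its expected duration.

Plan A = 0.18 × 11 + 0.36 × 28 + 0.12 × 81 + 0.34 × 38 = 1.98 + 10.08 + 9.72 + 12.92 = 34.7
Plan B = 0.22 × 119 + 0.29 × 40 + 0.12 × 15 + 0.17 × 116 + 0.2 × 50 = 26.18 + 11.6 + 1.8 + 19.72 + 10 = 69.3

Plan A (34.7 days)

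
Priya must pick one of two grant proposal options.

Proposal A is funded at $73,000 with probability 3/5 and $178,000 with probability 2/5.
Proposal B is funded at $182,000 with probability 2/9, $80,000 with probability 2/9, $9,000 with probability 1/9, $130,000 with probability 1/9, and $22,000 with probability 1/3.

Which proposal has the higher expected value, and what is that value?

Proposal A ($115,000)

Proposal A = 3/5 × 73000 + 2/5 × 178000 = 43800 + 71200 = 115000
Proposal B = 2/9 × 182000 + 2/9 × 80000 + 1/9 × 9000 + 1/9 × 130000 + 1/3 × 22000 = 40444.4444 + 17777.7778 + 1000 + 14444.4444 + 7333.3333 = 81000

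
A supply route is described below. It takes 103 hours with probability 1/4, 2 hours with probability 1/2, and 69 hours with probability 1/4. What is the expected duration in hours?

44 hours

EV = 1/4 × 103 + 1/2 × 2 + 1/4 × 69 = 25.75 + 1 + 17.25 = 44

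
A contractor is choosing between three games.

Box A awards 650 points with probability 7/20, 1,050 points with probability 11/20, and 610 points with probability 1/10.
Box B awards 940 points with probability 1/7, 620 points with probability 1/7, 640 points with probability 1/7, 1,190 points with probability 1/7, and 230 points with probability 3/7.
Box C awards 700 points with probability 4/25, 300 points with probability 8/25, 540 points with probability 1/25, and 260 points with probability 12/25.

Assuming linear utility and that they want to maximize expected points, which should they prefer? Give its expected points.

Box A (866 points)

Box A = 7/20 × 650 + 11/20 × 1050 + 1/10 × 610 = 227.5 + 577.5 + 61 = 866
Box B = 1/7 × 940 + 1/7 × 620 + 1/7 × 640 + 1/7 × 1190 + 3/7 × 230 = 134.2857 + 88.5714 + 91.4286 + 170 + 98.5714 = 582.8571
Box C = 4/25 × 700 + 8/25 × 300 + 1/25 × 540 + 12/25 × 260 = 112 + 96 + 21.6 + 124.8 = 354.4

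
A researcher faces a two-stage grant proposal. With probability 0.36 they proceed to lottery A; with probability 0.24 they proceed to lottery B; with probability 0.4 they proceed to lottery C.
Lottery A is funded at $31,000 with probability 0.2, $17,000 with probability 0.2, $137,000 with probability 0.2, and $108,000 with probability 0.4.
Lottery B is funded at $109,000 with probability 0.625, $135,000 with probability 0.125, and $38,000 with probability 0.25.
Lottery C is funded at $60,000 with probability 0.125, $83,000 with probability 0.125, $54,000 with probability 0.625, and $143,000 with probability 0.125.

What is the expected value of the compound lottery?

$79,352

EV(A) = 0.2 × 31000 + 0.2 × 17000 + 0.2 × 137000 + 0.4 × 108000 = 6200 + 3400 + 27400 + 43200 = 80200
EV(B) = 0.625 × 109000 + 0.125 × 135000 + 0.25 × 38000 = 68125 + 16875 + 9500 = 94500
EV(C) = 0.125 × 60000 + 0.125 × 83000 + 0.625 × 54000 + 0.125 × 143000 = 7500 + 10375 + 33750 + 17875 = 69500
Overall = 0.36 × 80200 + 0.24 × 94500 + 0.4 × 69500 = 28872 + 22680 + 27800 = 79352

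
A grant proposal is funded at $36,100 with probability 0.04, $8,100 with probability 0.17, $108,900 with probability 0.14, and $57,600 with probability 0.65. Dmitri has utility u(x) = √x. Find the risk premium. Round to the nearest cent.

$4,836.99

E[u] = 0.04·√36100 + 0.17·√8100 + 0.14·√108900 + 0.65·√57600 = 0.04·190 + 0.17·90 + 0.14·330 + 0.65·240 = 225.1
CE = (225.1)² = 50670.01
Risk premium = EV − CE = 55507 − 50670.01 = 4836.99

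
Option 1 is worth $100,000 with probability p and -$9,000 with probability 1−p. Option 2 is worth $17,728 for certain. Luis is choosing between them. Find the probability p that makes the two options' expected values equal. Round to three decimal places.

p·100000 + (1−p)·(-9000) = 17728
109000p − 9000 = 17728
p = (17728 + 9000) / 109000

p = 0.245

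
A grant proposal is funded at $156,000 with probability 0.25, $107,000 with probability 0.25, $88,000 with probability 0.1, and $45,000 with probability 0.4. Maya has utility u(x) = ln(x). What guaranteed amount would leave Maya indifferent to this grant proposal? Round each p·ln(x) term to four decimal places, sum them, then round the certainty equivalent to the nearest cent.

$81,536.01

E[u] = 0.25·ln(156000) + 0.25·ln(107000) + 0.1·ln(88000) + 0.4·ln(45000) = 2.9894 + 2.8951 + 1.1385 + 4.2858 = 11.3088
CE = e^11.3088 ≈ 81536.01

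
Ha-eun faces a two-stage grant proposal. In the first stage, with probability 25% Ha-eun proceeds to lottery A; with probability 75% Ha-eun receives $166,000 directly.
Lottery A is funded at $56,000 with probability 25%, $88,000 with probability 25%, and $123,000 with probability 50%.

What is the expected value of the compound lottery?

EV(A) = 0.25 × 56000 + 0.25 × 88000 + 0.5 × 123000 = 14000 + 22000 + 61500 = 97500
Branch B: 166000 (certain)
Overall = 0.25 × 97500 + 0.75 × 166000 = 24375 + 124500 = 148875

$148,875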